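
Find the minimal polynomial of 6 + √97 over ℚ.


Let α = 6 + √97. Then α - 6 = √97, so (α - 6)² = 97, giving α² - 12α - 61 = 0. Degree 2 and α ∉ ℚ, so this is the minimal polynomial.

Minimal polynomial: x² - 12x - 61


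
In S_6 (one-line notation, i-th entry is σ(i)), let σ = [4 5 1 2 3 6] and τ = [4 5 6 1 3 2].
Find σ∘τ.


σ∘τ: apply τ first, then σ
1 →τ 4 →σ 2
2 →τ 5 →σ 3
3 →τ 6 →σ 6
4 →τ 1 →σ 4
5 →τ 3 →σ 1
6 →τ 2 →σ 5

σ∘τ = [2 3 6 4 1 5]


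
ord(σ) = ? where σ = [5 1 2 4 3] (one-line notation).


Cycle decomposition: (1 5 3 2)
Cycle lengths: 4
Order = lcm(4) = 4

ord(σ) = 4


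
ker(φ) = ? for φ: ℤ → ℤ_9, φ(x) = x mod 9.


Kernel = preimage of identity
ker(φ) = {x ∈ ℤ : x ≡ 0 (mod 9)} = 9ℤ = {0, ±9, ±18, ...}

ker(φ) = 9ℤ


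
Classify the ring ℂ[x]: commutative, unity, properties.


Polynomial ring over ℂ (an integral domain) is a commutative integral domain with unity 1
Commutative: Yes
Integral domain: Yes
Has unity: Yes

ℂ[x]: Commutative=Yes, Unity=Yes


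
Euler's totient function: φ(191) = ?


Factor n: 191 = 191
φ(n) = n · ∏(1 - 1/p) over distinct primes p | n
φ(191) = 191 · (1 - 1/191) = 190

φ(191) = 190


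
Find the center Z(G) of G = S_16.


Z(G) = {g ∈ G | gx = xg for all x ∈ G}
S_n is non-abelian for n ≥ 3; Z(S_16) is trivial

Z(S_16) = {e}


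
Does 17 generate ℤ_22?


g generates ℤ_n iff gcd(g, n) = 1
gcd(17, 22) = 1
Since gcd = 1, 17 is a generator.

Yes, 17 generates ℤ_22


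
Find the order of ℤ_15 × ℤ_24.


|A × B| = |A| · |B|
|ℤ_15 × ℤ_24| = 15 × 24 = 360

|ℤ_15 × ℤ_24| = 360


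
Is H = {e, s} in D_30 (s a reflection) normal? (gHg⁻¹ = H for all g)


H = {e, s} in D_30 (s a reflection)
r·s·r⁻¹ = sr⁻² ≠ s for n ≥ 3, so {e, s} is not closed under conjugation

No, not a normal subgroup


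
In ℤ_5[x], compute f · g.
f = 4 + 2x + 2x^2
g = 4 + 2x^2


Expand and collect like terms; reduce coefficients mod 5:
x^0: 4·4 = 16 ≡ 1 (mod 5)
x^1: 4·0 + 2·4 = 8 ≡ 3 (mod 5)
x^2: 4·2 + 2·0 + 2·4 = 16 ≡ 1 (mod 5)
x^3: 2·2 + 2·0 = 4 ≡ 4 (mod 5)
x^4: 2·2 = 4 ≡ 4 (mod 5)
Result: 1 + 3x + x^2 + 4x^3 + 4x^4

f · g = 1 + 3x + x^2 + 4x^3 + 4x^4


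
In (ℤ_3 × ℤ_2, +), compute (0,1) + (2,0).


Operation: componentwise addition mod (3, 2)
(0,1) + (2,0) = ((a₁+b₁) mod 3, (a₂+b₂) mod 2) with a = (0,1), b = (2,0)

(0,1) + (2,0) = (2,1)


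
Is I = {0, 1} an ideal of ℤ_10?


Check ideal conditions for I = {0, 1} in ℤ_10:
(1) I is an additive subgroup? No
(2) For r ∈ ℤ_10 and a ∈ I: r·a ∈ I? No  [counterexample: r=2, a=1, r·a mod 10 = 2 ∉ I]

No, I is not an ideal of ℤ_10


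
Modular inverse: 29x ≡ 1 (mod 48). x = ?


Use the extended Euclidean algorithm to write 1 = 29·s + 48·t; then s mod 48 is the inverse.
Euclidean algorithm:
  29 = 0·48 + 29
  48 = 1·29 + 19
  29 = 1·19 + 10
  19 = 1·10 + 9
  10 = 1·9 + 1
  9 = 9·1 + 0
gcd(29,48) = 1
Back-substitution gives: 29·(5) + 48·(-3) = 1
So 29⁻¹ ≡ 5 ≡ 5 (mod 48)
Check: 29 × 5 = 145 ≡ 1 (mod 48) ✓

29⁻¹ ≡ 5 (mod 48)


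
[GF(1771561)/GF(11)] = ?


GF(1771561) = GF(11^6), so the extension degree is 6

[GF(1771561)/GF(11)] = 6


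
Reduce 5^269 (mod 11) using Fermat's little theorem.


Fermat's little theorem: if p is prime and gcd(a,p)=1, then a^(p-1) ≡ 1 (mod p)
p = 11 is prime, gcd(5,11) = 1
Reduce exponent: 269 mod 10 = 9
So 5^269 ≡ 5^9 (mod 11)
5^9 mod 11 = 9

5^269 ≡ 9 (mod 11)


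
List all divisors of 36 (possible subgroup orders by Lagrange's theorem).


Lagrange's theorem: |H| divides |G|
|G| = 36
Divisors of 36: 1, 2, 3, 4, 6, 9, 12, 18, 36

Possible subgroup orders: {1, 2, 3, 4, 6, 9, 12, 18, 36}


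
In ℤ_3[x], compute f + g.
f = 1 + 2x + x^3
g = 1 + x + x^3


Add coefficients mod 3:
x^0: 1 + 1 = 2 (mod 3)
x^1: 2 + 1 = 0 (mod 3)
x^2: 0 + 0 = 0 (mod 3)
x^3: 1 + 1 = 2 (mod 3)
Result: 2 + 2x^3

f + g = 2 + 2x^3


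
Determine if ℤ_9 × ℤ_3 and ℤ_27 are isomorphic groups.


Comparing ℤ_9 × ℤ_3 and ℤ_27:
gcd(9,3) = 3 ≠ 1. Max element order in ℤ_9×ℤ_3 is lcm(9,3) = 9 < 27, so it has no element of order 27

No, ℤ_9 × ℤ_3 ≇ ℤ_27


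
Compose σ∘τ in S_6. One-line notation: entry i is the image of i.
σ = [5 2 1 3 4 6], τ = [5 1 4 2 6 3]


σ∘τ: apply τ first, then σ
1 →τ 5 →σ 4
2 →τ 1 →σ 5
3 →τ 4 →σ 3
4 →τ 2 →σ 2
5 →τ 6 →σ 6
6 →τ 3 →σ 1

σ∘τ = [4 5 3 2 6 1]


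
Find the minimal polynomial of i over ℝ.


i satisfies x² + 1 = 0, irreducible over ℝ

Minimal polynomial: x² + 1


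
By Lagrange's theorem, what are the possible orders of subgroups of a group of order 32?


Lagrange's theorem: |H| divides |G|
|G| = 32
Divisors of 32: 1, 2, 4, 8, 16, 32

Possible subgroup orders: {1, 2, 4, 8, 16, 32}


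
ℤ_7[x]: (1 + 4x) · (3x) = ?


Expand and collect like terms; reduce coefficients mod 7:
x^0: 1·0 = 0 ≡ 0 (mod 7)
x^1: 1·3 + 4·0 = 3 ≡ 3 (mod 7)
x^2: 4·3 = 12 ≡ 5 (mod 7)
Result: 3x + 5x^2

f · g = 3x + 5x^2


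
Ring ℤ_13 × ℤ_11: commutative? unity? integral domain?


Direct product ring; commutative with unity (1,1); but (1,0)·(0,1) = (0,0) gives zero divisors, so not an integral domain
Commutative: Yes
Integral domain: No
Has unity: Yes

ℤ_13 × ℤ_11: Commutative=Yes, Unity=Yes


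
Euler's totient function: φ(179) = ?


Factor n: 179 = 179
φ(n) = n · ∏(1 - 1/p) over distinct primes p | n
φ(179) = 179 · (1 - 1/179) = 178

φ(179) = 178


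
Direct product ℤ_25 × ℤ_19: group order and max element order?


|ℤ_25 × ℤ_19| = 25 × 19 = 475
Max element order = lcm(25,19) = 475
Cyclic? Yes (gcd=1)

|ℤ_25×ℤ_19| = 475, max element order = 475


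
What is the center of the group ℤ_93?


Z(G) = {g ∈ G | gx = xg for all x ∈ G}
ℤ_93 is abelian, so Z(G) = G

Z(ℤ_93) = ℤ_93


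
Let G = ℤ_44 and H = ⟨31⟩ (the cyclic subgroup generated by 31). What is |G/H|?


|⟨31⟩| = n / gcd(31, 44) = 44 / 1 = 44
H is normal (ℤ_44 is abelian).
|G/H| = |G| / |H| = 44 / 44 = 1

|G/H| = 1


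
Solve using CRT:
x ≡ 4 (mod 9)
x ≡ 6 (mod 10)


m₁ = 9, m₂ = 10, gcd = 1, so CRT applies. M = m₁·m₂ = 90
Let M₁ = M/m₁ = 10, M₂ = M/m₂ = 9
Find y₁ ≡ M₁⁻¹ (mod m₁): 10⁻¹ ≡ 1 (mod 9)
Find y₂ ≡ M₂⁻¹ (mod m₂): 9⁻¹ ≡ 9 (mod 10)
x = a₁·M₁·y₁ + a₂·M₂·y₂ = 4·10·1 + 6·9·9 = 526
Reduce mod 90: x ≡ 76
Check: 76 mod 9 = 4 ✓, 76 mod 10 = 6 ✓

x ≡ 76 (mod 90)


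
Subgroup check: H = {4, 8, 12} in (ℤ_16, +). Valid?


Subgroup test for H = {4, 8, 12} in (ℤ_16, +):
(1) 0 ∈ H? No
(2) Closure: for all a,b ∈ H, (a+b) mod 16 ∈ H? No  [counterexample: 4 + 12 = 0 ∉ H]
(3) Inverses: for all a ∈ H, -a mod 16 ∈ H? Yes

No, H is not a subgroup of ℤ_16


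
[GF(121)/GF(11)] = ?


GF(121) = GF(11^2), so the extension degree is 2

[GF(121)/GF(11)] = 2


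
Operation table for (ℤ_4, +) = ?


Elements: {0, 1, 2, 3}
Operation: addition mod 4
Entry (a, b) = (a + b) mod 4

Cayley table:
  | 0 | 1 | 2 | 3
0 | 0 | 1 | 2 | 3
1 | 1 | 2 | 3 | 0
2 | 2 | 3 | 0 | 1
3 | 3 | 0 | 1 | 2


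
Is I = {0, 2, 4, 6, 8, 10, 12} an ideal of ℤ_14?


Check ideal conditions for I = {0, 2, 4, 6, 8, 10, 12} in ℤ_14:
(1) I is an additive subgroup? Yes
(2) For r ∈ ℤ_14 and a ∈ I: r·a ∈ I? Yes

Yes, I is an ideal of ℤ_14


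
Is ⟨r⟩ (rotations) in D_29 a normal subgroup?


H = ⟨r⟩ (rotations) in D_29
The rotation subgroup ⟨r⟩ has index 2 in D_29, so it is normal

Yes, normal subgroup


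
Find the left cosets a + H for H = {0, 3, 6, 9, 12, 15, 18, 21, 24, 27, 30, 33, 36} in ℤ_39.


H = {0, 3, 6, 9, 12, 15, 18, 21, 24, 27, 30, 33, 36}, |H| = 13
Number of cosets = |G|/|H| = 39/13 = 3
0 + H = {0, 3, 6, 9, 12, 15, 18, 21, 24, 27, 30, 33, 36}
1 + H = {1, 4, 7, 10, 13, 16, 19, 22, 25, 28, 31, 34, 37}
2 + H = {2, 5, 8, 11, 14, 17, 20, 23, 26, 29, 32, 35, 38}

Cosets: 0+H={0,3,6,9,12,15,18,21,24,27,30,33,36}; 1+H={1,4,7,10,13,16,19,22,25,28,31,34,37}; 2+H={2,5,8,11,14,17,20,23,26,29,32,35,38}


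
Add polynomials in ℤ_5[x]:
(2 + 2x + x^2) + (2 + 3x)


Add coefficients mod 5:
x^0: 2 + 2 = 4 (mod 5)
x^1: 2 + 3 = 0 (mod 5)
x^2: 1 + 0 = 1 (mod 5)
Result: 4 + x^2

f + g = 4 + x^2


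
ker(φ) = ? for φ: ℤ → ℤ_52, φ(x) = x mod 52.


Kernel = preimage of identity
ker(φ) = {x ∈ ℤ : x ≡ 0 (mod 52)} = 52ℤ = {0, ±52, ±104, ...}

ker(φ) = 52ℤ


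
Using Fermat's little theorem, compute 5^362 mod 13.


Fermat's little theorem: if p is prime and gcd(a,p)=1, then a^(p-1) ≡ 1 (mod p)
p = 13 is prime, gcd(5,13) = 1
Reduce exponent: 362 mod 12 = 2
So 5^362 ≡ 5^2 (mod 13)
5^2 mod 13 = 12

5^362 ≡ 12 (mod 13)


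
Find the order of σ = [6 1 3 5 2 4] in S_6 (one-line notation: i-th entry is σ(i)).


Cycle decomposition: (1 6 4 5 2)
Cycle lengths: 5
Order = lcm(5) = 5

ord(σ) = 5


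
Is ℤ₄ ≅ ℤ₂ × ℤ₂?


Comparing ℤ₄ and ℤ₂ × ℤ₂:
ℤ₄ has an element of order 4; ℤ₂×ℤ₂ has exponent 2

No, ℤ₄ ≇ ℤ₂ × ℤ₂


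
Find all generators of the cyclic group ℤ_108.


g generates ℤ_n iff gcd(g,n) = 1
Prime factors of 108: 2, 3
Generators are g ∈ {1,...,107} not divisible by any of these primes.
Generators: {1, 5, 7, 11, 13, 17, 19, 23, 25, 29, 31, 35, 37, 41, 43, 47, 49, 53, 55, 59, 61, 65, 67, 71, 73, 77, 79, 83, 85, 89, 91, 95, 97, 101, 103, 107}
Number of generators = φ(108) = 36

Generators of ℤ_108 = {1, 5, 7, 11, 13, 17, 19, 23, 25, 29, 31, 35, 37, 41, 43, 47, 49, 53, 55, 59, 61, 65, 67, 71, 73, 77, 79, 83, 85, 89, 91, 95, 97, 101, 103, 107}


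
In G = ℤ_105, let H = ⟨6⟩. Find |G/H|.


|⟨6⟩| = n / gcd(6, 105) = 105 / 3 = 35
H is normal (ℤ_105 is abelian).
|G/H| = |G| / |H| = 105 / 35 = 3

|G/H| = 3


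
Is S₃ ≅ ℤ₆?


Comparing S₃ and ℤ₆:
S₃ is non-abelian, ℤ₆ is abelian

No, S₃ ≇ ℤ₆


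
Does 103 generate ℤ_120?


g generates ℤ_n iff gcd(g, n) = 1
gcd(103, 120) = 1
Since gcd = 1, 103 is a generator.

Yes, 103 generates ℤ_120


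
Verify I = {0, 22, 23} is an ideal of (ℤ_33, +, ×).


Check ideal conditions for I = {0, 22, 23} in ℤ_33:
(1) I is an additive subgroup? No
(2) For r ∈ ℤ_33 and a ∈ I: r·a ∈ I? No  [counterexample: r=2, a=22, r·a mod 33 = 11 ∉ I]

No, I is not an ideal of ℤ_33


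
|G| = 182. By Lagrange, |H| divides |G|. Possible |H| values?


Lagrange's theorem: |H| divides |G|
|G| = 182
Divisors of 182: 1, 2, 7, 13, 14, 26, 91, 182

Possible subgroup orders: {1, 2, 7, 13, 14, 26, 91, 182}


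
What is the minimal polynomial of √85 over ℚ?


√85 satisfies x² - 85 = 0, irreducible over ℚ since 85 is squarefree

Minimal polynomial: x² - 85


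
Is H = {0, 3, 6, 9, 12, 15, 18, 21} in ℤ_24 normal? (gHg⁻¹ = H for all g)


H = {0, 3, 6, 9, 12, 15, 18, 21} in ℤ_24
ℤ_24 is abelian; every subgroup of an abelian group is normal

Yes, normal subgroup


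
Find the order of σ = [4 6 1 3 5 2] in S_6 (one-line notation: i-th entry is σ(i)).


Cycle decomposition: (1 4 3) (2 6)
Cycle lengths: 3, 2
Order = lcm(3, 2) = 6

ord(σ) = 6


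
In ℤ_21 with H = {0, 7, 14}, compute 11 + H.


11 + H = {11 + h (mod 21) : h ∈ H}
11+0=11, 11+7=18, 11+14=4
11 + H = {4, 11, 18} = 4 + H

11 + H = {4, 11, 18}


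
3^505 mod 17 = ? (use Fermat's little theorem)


Fermat's little theorem: if p is prime and gcd(a,p)=1, then a^(p-1) ≡ 1 (mod p)
p = 17 is prime, gcd(3,17) = 1
Reduce exponent: 505 mod 16 = 9
So 3^505 ≡ 3^9 (mod 17)
3^9 mod 17 = 14

3^505 ≡ 14 (mod 17)


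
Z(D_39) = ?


Z(G) = {g ∈ G | gx = xg for all x ∈ G}
For odd n, Z(D_n) = {e}: no nontrivial rotation commutes with all reflections

Z(D_39) = {e}


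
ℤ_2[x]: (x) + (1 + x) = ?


Add coefficients mod 2:
x^0: 0 + 1 = 1 (mod 2)
x^1: 1 + 1 = 0 (mod 2)
Result: 1

f + g = 1


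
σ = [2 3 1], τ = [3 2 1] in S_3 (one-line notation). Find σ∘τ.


σ∘τ: apply τ first, then σ
1 →τ 3 →σ 1
2 →τ 2 →σ 3
3 →τ 1 →σ 2

σ∘τ = [1 3 2]


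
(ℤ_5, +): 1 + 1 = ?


Operation: addition mod 5
1 + 1 = (a + b) mod 5 with a = 1, b = 1

1 + 1 = 2


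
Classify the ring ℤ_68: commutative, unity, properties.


ℤ_68 is a commutative ring with unity 1; 68 = 2×34 is composite, so 2·34 ≡ 0 gives zero divisors (not an integral domain)
Commutative: Yes
Integral domain: No
Has unity: Yes

ℤ_68: Commutative=Yes, Unity=Yes


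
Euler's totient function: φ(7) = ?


φ(n) = count of k ∈ {1,...,n} with gcd(k,n)=1
Coprimes to 7: {1, 2, 3, 4, 5, 6}
Count: 6

φ(7) = 6


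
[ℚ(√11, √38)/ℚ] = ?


[ℚ(√11,√38):ℚ] = [ℚ(√11,√38):ℚ(√11)]·[ℚ(√11):ℚ] = 2·2 = 4

[ℚ(√11, √38)/ℚ] = 4


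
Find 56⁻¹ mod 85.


Use the extended Euclidean algorithm to write 1 = 56·s + 85·t; then s mod 85 is the inverse.
Euclidean algorithm:
  56 = 0·85 + 56
  85 = 1·56 + 29
  56 = 1·29 + 27
  29 = 1·27 + 2
  27 = 13·2 + 1
  2 = 2·1 + 0
gcd(56,85) = 1
Back-substitution gives: 56·(41) + 85·(-27) = 1
So 56⁻¹ ≡ 41 ≡ 41 (mod 85)
Check: 56 × 41 = 2296 ≡ 1 (mod 85) ✓

56⁻¹ ≡ 41 (mod 85)


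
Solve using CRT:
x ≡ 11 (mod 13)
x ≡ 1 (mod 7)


m₁ = 13, m₂ = 7, gcd = 1, so CRT applies. M = m₁·m₂ = 91
Let M₁ = M/m₁ = 7, M₂ = M/m₂ = 13
Find y₁ ≡ M₁⁻¹ (mod m₁): 7⁻¹ ≡ 2 (mod 13)
Find y₂ ≡ M₂⁻¹ (mod m₂): 13⁻¹ ≡ 6 (mod 7)
x = a₁·M₁·y₁ + a₂·M₂·y₂ = 11·7·2 + 1·13·6 = 232
Reduce mod 91: x ≡ 50
Check: 50 mod 13 = 11 ✓, 50 mod 7 = 1 ✓

x ≡ 50 (mod 91)


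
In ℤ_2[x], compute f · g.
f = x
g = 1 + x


Expand and collect like terms; reduce coefficients mod 2:
x^0: 0·1 = 0 ≡ 0 (mod 2)
x^1: 0·1 + 1·1 = 1 ≡ 1 (mod 2)
x^2: 1·1 = 1 ≡ 1 (mod 2)
Result: x + x^2

f · g = x + x^2


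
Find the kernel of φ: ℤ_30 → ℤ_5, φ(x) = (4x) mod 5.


Kernel = preimage of identity
ker(φ) = {x ∈ ℤ_30 : 4x ≡ 0 (mod 5)}. Since 5 | 30, φ is well-defined. The kernel is the cyclic subgroup ⟨5⟩ of ℤ_30 (order 6), i.e. {0, 5, 10, 15, 20, 25}

ker(φ) = {0, 5, 10, 15, 20, 25}


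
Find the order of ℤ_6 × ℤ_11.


|A × B| = |A| · |B|
|ℤ_6 × ℤ_11| = 6 × 11 = 66

|ℤ_6 × ℤ_11| = 66


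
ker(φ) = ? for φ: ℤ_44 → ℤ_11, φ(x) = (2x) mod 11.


Kernel = preimage of identity
ker(φ) = {x ∈ ℤ_44 : 2x ≡ 0 (mod 11)}. Since 11 | 44, φ is well-defined. The kernel is the cyclic subgroup ⟨11⟩ of ℤ_44 (order 4), i.e. {0, 11, 22, 33}

ker(φ) = {0, 11, 22, 33}


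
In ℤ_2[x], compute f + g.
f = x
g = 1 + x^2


Add coefficients mod 2:
x^0: 0 + 1 = 1 (mod 2)
x^1: 1 + 0 = 1 (mod 2)
x^2: 0 + 1 = 1 (mod 2)
Result: 1 + x + x^2

f + g = 1 + x + x^2


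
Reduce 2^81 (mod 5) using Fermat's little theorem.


Fermat's little theorem: if p is prime and gcd(a,p)=1, then a^(p-1) ≡ 1 (mod p)
p = 5 is prime, gcd(2,5) = 1
Reduce exponent: 81 mod 4 = 1
So 2^81 ≡ 2^1 (mod 5)
2^1 mod 5 = 2

2^81 ≡ 2 (mod 5)


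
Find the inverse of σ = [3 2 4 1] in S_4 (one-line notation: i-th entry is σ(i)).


To find σ⁻¹, swap domain and range:
σ(1) = 3 → σ⁻¹(3) = 1
σ(2) = 2 → σ⁻¹(2) = 2
σ(3) = 4 → σ⁻¹(4) = 3
σ(4) = 1 → σ⁻¹(1) = 4

σ⁻¹ = [4 2 1 3]


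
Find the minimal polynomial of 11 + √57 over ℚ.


Let α = 11 + √57. Then α - 11 = √57, so (α - 11)² = 57, giving α² - 22α + 64 = 0. Degree 2 and α ∉ ℚ, so this is the minimal polynomial.

Minimal polynomial: x² - 22x + 64


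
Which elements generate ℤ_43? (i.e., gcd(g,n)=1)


g generates ℤ_n iff gcd(g,n) = 1
Prime factors of 43: 43
Generators are g ∈ {1,...,42} not divisible by any of these primes.
Generators: {1, 2, 3, 4, 5, 6, 7, 8, 9, 10, 11, 12, 13, 14, 15, 16, 17, 18, 19, 20, 21, 22, 23, 24, 25, 26, 27, 28, 29, 30, 31, 32, 33, 34, 35, 36, 37, 38, 39, 40, 41, 42}
Number of generators = φ(43) = 42

Generators of ℤ_43 = {1, 2, 3, 4, 5, 6, 7, 8, 9, 10, 11, 12, 13, 14, 15, 16, 17, 18, 19, 20, 21, 22, 23, 24, 25, 26, 27, 28, 29, 30, 31, 32, 33, 34, 35, 36, 37, 38, 39, 40, 41, 42}


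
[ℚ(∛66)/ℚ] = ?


∛66 has minimal polynomial x³ - 66 (irreducible over ℚ since 66 is not a perfect cube)

[ℚ(∛66)/ℚ] = 3


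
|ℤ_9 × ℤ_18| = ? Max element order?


|ℤ_9 × ℤ_18| = 9 × 18 = 162
Max element order = lcm(9,18) = 18
Cyclic? No (gcd=9)

|ℤ_9×ℤ_18| = 162, max element order = 18


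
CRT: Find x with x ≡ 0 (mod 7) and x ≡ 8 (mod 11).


m₁ = 7, m₂ = 11, gcd = 1, so CRT applies. M = m₁·m₂ = 77
Let M₁ = M/m₁ = 11, M₂ = M/m₂ = 7
Find y₁ ≡ M₁⁻¹ (mod m₁): 11⁻¹ ≡ 2 (mod 7)
Find y₂ ≡ M₂⁻¹ (mod m₂): 7⁻¹ ≡ 8 (mod 11)
x = a₁·M₁·y₁ + a₂·M₂·y₂ = 0·11·2 + 8·7·8 = 448
Reduce mod 77: x ≡ 63
Check: 63 mod 7 = 0 ✓, 63 mod 11 = 8 ✓

x ≡ 63 (mod 77)


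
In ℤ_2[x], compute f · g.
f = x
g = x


Expand and collect like terms; reduce coefficients mod 2:
x^0: 0·0 = 0 ≡ 0 (mod 2)
x^1: 0·1 + 1·0 = 0 ≡ 0 (mod 2)
x^2: 1·1 = 1 ≡ 1 (mod 2)
Result: x^2

f · g = x^2


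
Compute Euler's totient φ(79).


Factor n: 79 = 79
φ(n) = n · ∏(1 - 1/p) over distinct primes p | n
φ(79) = 79 · (1 - 1/79) = 78

φ(79) = 78


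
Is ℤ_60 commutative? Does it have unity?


ℤ_60 is a commutative ring with unity 1; 60 = 2×30 is composite, so 2·30 ≡ 0 gives zero divisors (not an integral domain)
Commutative: Yes
Integral domain: No
Has unity: Yes

ℤ_60: Commutative=Yes, Unity=Yes


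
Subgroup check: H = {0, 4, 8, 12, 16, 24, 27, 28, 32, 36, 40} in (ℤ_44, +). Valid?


Subgroup test for H = {0, 4, 8, 12, 16, 24, 27, 28, 32, 36, 40} in (ℤ_44, +):
(1) 0 ∈ H? Yes
(2) Closure: for all a,b ∈ H, (a+b) mod 44 ∈ H? No  [counterexample: 4 + 16 = 20 ∉ H]
(3) Inverses: for all a ∈ H, -a mod 44 ∈ H? No

No, H is not a subgroup of ℤ_44


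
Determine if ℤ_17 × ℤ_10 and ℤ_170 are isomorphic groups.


Comparing ℤ_17 × ℤ_10 and ℤ_170:
gcd(17,10) = 1, so ℤ_17 × ℤ_10 ≅ ℤ_170 (CRT)

Yes, ℤ_17 × ℤ_10 ≅ ℤ_170


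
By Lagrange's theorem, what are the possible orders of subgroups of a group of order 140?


Lagrange's theorem: |H| divides |G|
|G| = 140
Divisors of 140: 1, 2, 4, 5, 7, 10, 14, 20, 28, 35, 70, 140

Possible subgroup orders: {1, 2, 4, 5, 7, 10, 14, 20, 28, 35, 70, 140}


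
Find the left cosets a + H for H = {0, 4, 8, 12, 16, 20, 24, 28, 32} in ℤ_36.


H = {0, 4, 8, 12, 16, 20, 24, 28, 32}, |H| = 9
Number of cosets = |G|/|H| = 36/9 = 4
0 + H = {0, 4, 8, 12, 16, 20, 24, 28, 32}
1 + H = {1, 5, 9, 13, 17, 21, 25, 29, 33}
2 + H = {2, 6, 10, 14, 18, 22, 26, 30, 34}
3 + H = {3, 7, 11, 15, 19, 23, 27, 31, 35}

Cosets: 0+H={0,4,8,12,16,20,24,28,32}; 1+H={1,5,9,13,17,21,25,29,33}; 2+H={2,6,10,14,18,22,26,30,34}; 3+H={3,7,11,15,19,23,27,31,35}


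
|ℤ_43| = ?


ℤ_n has n elements.

|ℤ_43| = 43


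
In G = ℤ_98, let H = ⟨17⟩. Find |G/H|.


|⟨17⟩| = n / gcd(17, 98) = 98 / 1 = 98
H is normal (ℤ_98 is abelian).
|G/H| = |G| / |H| = 98 / 98 = 1

|G/H| = 1


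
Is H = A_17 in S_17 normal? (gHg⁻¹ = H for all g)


H = A_17 in S_17
A_17 has index 2 in S_17, and every subgroup of index 2 is normal

Yes, normal subgroup


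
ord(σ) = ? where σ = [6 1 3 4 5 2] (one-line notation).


Cycle decomposition: (1 6 2)
Cycle lengths: 3
Order = lcm(3) = 3

ord(σ) = 3


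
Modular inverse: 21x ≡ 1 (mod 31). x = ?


Use the extended Euclidean algorithm to write 1 = 21·s + 31·t; then s mod 31 is the inverse.
Euclidean algorithm:
  21 = 0·31 + 21
  31 = 1·21 + 10
  21 = 2·10 + 1
  10 = 10·1 + 0
gcd(21,31) = 1
Back-substitution gives: 21·(3) + 31·(-2) = 1
So 21⁻¹ ≡ 3 ≡ 3 (mod 31)
Check: 21 × 3 = 63 ≡ 1 (mod 31) ✓

21⁻¹ ≡ 3 (mod 31)


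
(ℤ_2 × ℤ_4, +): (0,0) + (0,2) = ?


Operation: componentwise addition mod (2, 4)
(0,0) + (0,2) = ((a₁+b₁) mod 2, (a₂+b₂) mod 4) with a = (0,0), b = (0,2)

(0,0) + (0,2) = (0,2)


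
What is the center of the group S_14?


Z(G) = {g ∈ G | gx = xg for all x ∈ G}
S_n is non-abelian for n ≥ 3; Z(S_14) is trivial

Z(S_14) = {e}


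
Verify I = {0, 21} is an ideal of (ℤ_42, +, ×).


Check ideal conditions for I = {0, 21} in ℤ_42:
(1) I is an additive subgroup? Yes
(2) For r ∈ ℤ_42 and a ∈ I: r·a ∈ I? Yes

Yes, I is an ideal of ℤ_42


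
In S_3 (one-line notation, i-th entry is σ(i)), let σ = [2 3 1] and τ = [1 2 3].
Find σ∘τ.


σ∘τ: apply τ first, then σ
1 →τ 1 →σ 2
2 →τ 2 →σ 3
3 →τ 3 →σ 1

σ∘τ = [2 3 1]


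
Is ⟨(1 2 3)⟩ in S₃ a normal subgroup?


H = ⟨(1 2 3)⟩ in S₃
⟨(1 2 3)⟩ has order 3 and index 2 in S₃; index-2 subgroups are normal

Yes, normal subgroup


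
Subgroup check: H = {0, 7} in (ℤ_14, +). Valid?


Subgroup test for H = {0, 7} in (ℤ_14, +):
(1) 0 ∈ H? Yes
(2) Closure: for all a,b ∈ H, (a+b) mod 14 ∈ H? Yes
(3) Inverses: for all a ∈ H, -a mod 14 ∈ H? Yes

Yes, H is a subgroup of ℤ_14


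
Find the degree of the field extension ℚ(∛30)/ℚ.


∛30 has minimal polynomial x³ - 30 (irreducible over ℚ since 30 is not a perfect cube)

[ℚ(∛30)/ℚ] = 3


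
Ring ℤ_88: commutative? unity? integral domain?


ℤ_88 is a commutative ring with unity 1; 88 = 2×44 is composite, so 2·44 ≡ 0 gives zero divisors (not an integral domain)
Commutative: Yes
Integral domain: No
Has unity: Yes

ℤ_88: Commutative=Yes, Unity=Yes


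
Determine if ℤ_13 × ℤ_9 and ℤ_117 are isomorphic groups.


Comparing ℤ_13 × ℤ_9 and ℤ_117:
gcd(13,9) = 1, so ℤ_13 × ℤ_9 ≅ ℤ_117 (CRT)

Yes, ℤ_13 × ℤ_9 ≅ ℤ_117


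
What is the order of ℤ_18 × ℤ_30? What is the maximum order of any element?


|ℤ_18 × ℤ_30| = 18 × 30 = 540
Max element order = lcm(18,30) = 90
Cyclic? No (gcd=6)

|ℤ_18×ℤ_30| = 540, max element order = 90


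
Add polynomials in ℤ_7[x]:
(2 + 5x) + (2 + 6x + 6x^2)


Add coefficients mod 7:
x^0: 2 + 2 = 4 (mod 7)
x^1: 5 + 6 = 4 (mod 7)
x^2: 0 + 6 = 6 (mod 7)
Result: 4 + 4x + 6x^2

f + g = 4 + 4x + 6x^2


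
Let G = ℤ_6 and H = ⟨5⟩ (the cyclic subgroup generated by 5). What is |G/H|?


|⟨5⟩| = n / gcd(5, 6) = 6 / 1 = 6
H is normal (ℤ_6 is abelian).
|G/H| = |G| / |H| = 6 / 6 = 1

|G/H| = 1


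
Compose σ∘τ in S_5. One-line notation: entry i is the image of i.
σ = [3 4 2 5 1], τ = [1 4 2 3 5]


σ∘τ: apply τ first, then σ
1 →τ 1 →σ 3
2 →τ 4 →σ 5
3 →τ 2 →σ 4
4 →τ 3 →σ 2
5 →τ 5 →σ 1

σ∘τ = [3 5 4 2 1]


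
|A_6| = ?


|A_n| = n!/2 (even permutations)
|A_6| = 6!/2 = 720/2 = 360

|A_6| = 360


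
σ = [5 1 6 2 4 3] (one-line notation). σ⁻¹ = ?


To find σ⁻¹, swap domain and range:
σ(1) = 5 → σ⁻¹(5) = 1
σ(2) = 1 → σ⁻¹(1) = 2
σ(3) = 6 → σ⁻¹(6) = 3
σ(4) = 2 → σ⁻¹(2) = 4
σ(5) = 4 → σ⁻¹(4) = 5
σ(6) = 3 → σ⁻¹(3) = 6

σ⁻¹ = [2 4 6 5 1 3]


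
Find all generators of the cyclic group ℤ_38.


g generates ℤ_n iff gcd(g,n) = 1
Prime factors of 38: 2, 19
Generators are g ∈ {1,...,37} not divisible by any of these primes.
Generators: {1, 3, 5, 7, 9, 11, 13, 15, 17, 21, 23, 25, 27, 29, 31, 33, 35, 37}
Number of generators = φ(38) = 18

Generators of ℤ_38 = {1, 3, 5, 7, 9, 11, 13, 15, 17, 21, 23, 25, 27, 29, 31, 33, 35, 37}


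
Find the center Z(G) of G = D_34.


Z(G) = {g ∈ G | gx = xg for all x ∈ G}
For even n, Z(D_n) = {e, r^(n/2)}: the 180° rotation r^17 commutes with every reflection and rotation

Z(D_34) = {e, r^17}


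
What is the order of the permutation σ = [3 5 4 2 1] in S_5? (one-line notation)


Cycle decomposition: (1 3 4 2 5)
Cycle lengths: 5
Order = lcm(5) = 5

ord(σ) = 5


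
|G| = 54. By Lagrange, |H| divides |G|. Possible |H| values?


Lagrange's theorem: |H| divides |G|
|G| = 54
Divisors of 54: 1, 2, 3, 6, 9, 18, 27, 54

Possible subgroup orders: {1, 2, 3, 6, 9, 18, 27, 54}


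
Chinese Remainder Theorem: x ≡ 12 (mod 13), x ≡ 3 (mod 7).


m₁ = 13, m₂ = 7, gcd = 1, so CRT applies. M = m₁·m₂ = 91
Let M₁ = M/m₁ = 7, M₂ = M/m₂ = 13
Find y₁ ≡ M₁⁻¹ (mod m₁): 7⁻¹ ≡ 2 (mod 13)
Find y₂ ≡ M₂⁻¹ (mod m₂): 13⁻¹ ≡ 6 (mod 7)
x = a₁·M₁·y₁ + a₂·M₂·y₂ = 12·7·2 + 3·13·6 = 402
Reduce mod 91: x ≡ 38
Check: 38 mod 13 = 12 ✓, 38 mod 7 = 3 ✓

x ≡ 38 (mod 91)


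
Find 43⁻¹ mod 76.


Use the extended Euclidean algorithm to write 1 = 43·s + 76·t; then s mod 76 is the inverse.
Euclidean algorithm:
  43 = 0·76 + 43
  76 = 1·43 + 33
  43 = 1·33 + 10
  33 = 3·10 + 3
  10 = 3·3 + 1
  3 = 3·1 + 0
gcd(43,76) = 1
Back-substitution gives: 43·(23) + 76·(-13) = 1
So 43⁻¹ ≡ 23 ≡ 23 (mod 76)
Check: 43 × 23 = 989 ≡ 1 (mod 76) ✓

43⁻¹ ≡ 23 (mod 76)


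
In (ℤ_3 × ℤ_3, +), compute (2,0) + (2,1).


Operation: componentwise addition mod (3, 3)
(2,0) + (2,1) = ((a₁+b₁) mod 3, (a₂+b₂) mod 3) with a = (2,0), b = (2,1)

(2,0) + (2,1) = (1,1)


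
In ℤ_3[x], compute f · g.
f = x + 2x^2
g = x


Expand and collect like terms; reduce coefficients mod 3:
x^0: 0·0 = 0 ≡ 0 (mod 3)
x^1: 0·1 + 1·0 = 0 ≡ 0 (mod 3)
x^2: 1·1 + 2·0 = 1 ≡ 1 (mod 3)
x^3: 2·1 = 2 ≡ 2 (mod 3)
Result: x^2 + 2x^3

f · g = x^2 + 2x^3


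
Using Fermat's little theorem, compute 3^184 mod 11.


Fermat's little theorem: if p is prime and gcd(a,p)=1, then a^(p-1) ≡ 1 (mod p)
p = 11 is prime, gcd(3,11) = 1
Reduce exponent: 184 mod 10 = 4
So 3^184 ≡ 3^4 (mod 11)
3^4 mod 11 = 4

3^184 ≡ 4 (mod 11)


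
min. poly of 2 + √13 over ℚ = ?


Let α = 2 + √13. Then α - 2 = √13, so (α - 2)² = 13, giving α² - 4α - 9 = 0. Degree 2 and α ∉ ℚ, so this is the minimal polynomial.

Minimal polynomial: x² - 4x - 9


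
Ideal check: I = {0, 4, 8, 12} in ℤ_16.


Check ideal conditions for I = {0, 4, 8, 12} in ℤ_16:
(1) I is an additive subgroup? Yes
(2) For r ∈ ℤ_16 and a ∈ I: r·a ∈ I? Yes

Yes, I is an ideal of ℤ_16


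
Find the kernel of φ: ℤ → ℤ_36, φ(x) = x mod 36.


Kernel = preimage of identity
ker(φ) = {x ∈ ℤ : x ≡ 0 (mod 36)} = 36ℤ = {0, ±36, ±72, ...}

ker(φ) = 36ℤ


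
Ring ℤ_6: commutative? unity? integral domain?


ℤ_6 is a commutative ring with unity 1; 6 = 2×3 is composite, so 2·3 ≡ 0 gives zero divisors (not an integral domain)
Commutative: Yes
Integral domain: No
Has unity: Yes

ℤ_6: Commutative=Yes, Unity=Yes


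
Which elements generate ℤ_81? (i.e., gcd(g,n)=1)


g generates ℤ_n iff gcd(g,n) = 1
Prime factors of 81: 3
Generators are g ∈ {1,...,80} not divisible by any of these primes.
Generators: {1, 2, 4, 5, 7, 8, 10, 11, 13, 14, 16, 17, 19, 20, 22, 23, 25, 26, 28, 29, 31, 32, 34, 35, 37, 38, 40, 41, 43, 44, 46, 47, 49, 50, 52, 53, 55, 56, 58, 59, 61, 62, 64, 65, 67, 68, 70, 71, 73, 74, 76, 77, 79, 80}
Number of generators = φ(81) = 54

Generators of ℤ_81 = {1, 2, 4, 5, 7, 8, 10, 11, 13, 14, 16, 17, 19, 20, 22, 23, 25, 26, 28, 29, 31, 32, 34, 35, 37, 38, 40, 41, 43, 44, 46, 47, 49, 50, 52, 53, 55, 56, 58, 59, 61, 62, 64, 65, 67, 68, 70, 71, 73, 74, 76, 77, 79, 80}


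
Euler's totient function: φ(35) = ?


Factor n: 35 = 5 × 7
φ(n) = n · ∏(1 - 1/p) over distinct primes p | n
φ(35) = 35 · (1 - 1/5) · (1 - 1/7) = 24

φ(35) = 24


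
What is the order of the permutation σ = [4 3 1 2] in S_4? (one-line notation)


Cycle decomposition: (1 4 2 3)
Cycle lengths: 4
Order = lcm(4) = 4

ord(σ) = 4


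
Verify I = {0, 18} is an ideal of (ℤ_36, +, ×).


Check ideal conditions for I = {0, 18} in ℤ_36:
(1) I is an additive subgroup? Yes
(2) For r ∈ ℤ_36 and a ∈ I: r·a ∈ I? Yes

Yes, I is an ideal of ℤ_36


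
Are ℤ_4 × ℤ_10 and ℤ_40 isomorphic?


Comparing ℤ_4 × ℤ_10 and ℤ_40:
gcd(4,10) = 2 ≠ 1. Max element order in ℤ_4×ℤ_10 is lcm(4,10) = 20 < 40, so it has no element of order 40

No, ℤ_4 × ℤ_10 ≇ ℤ_40


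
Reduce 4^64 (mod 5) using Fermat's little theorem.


Fermat's little theorem: if p is prime and gcd(a,p)=1, then a^(p-1) ≡ 1 (mod p)
p = 5 is prime, gcd(4,5) = 1
Reduce exponent: 64 mod 4 = 0
So 4^64 ≡ 4^0 (mod 5)
4^0 = 1

4^64 ≡ 1 (mod 5)


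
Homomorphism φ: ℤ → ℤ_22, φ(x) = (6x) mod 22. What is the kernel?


Kernel = preimage of identity
ker(φ) = {x ∈ ℤ : 6x ≡ 0 (mod 22)}. gcd(6,22) = 2, so 6x ≡ 0 (mod 22) ⟺ x ≡ 0 (mod 22/2 = 11). Hence ker(φ) = 11ℤ

ker(φ) = 11ℤ


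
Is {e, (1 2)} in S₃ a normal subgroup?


H = {e, (1 2)} in S₃
(1 3)(1 2)(1 3)⁻¹ = (2 3) ∉ {e, (1 2)}, so it is not normal

No, not a normal subgroup


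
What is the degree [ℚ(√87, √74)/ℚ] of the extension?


[ℚ(√87,√74):ℚ] = [ℚ(√87,√74):ℚ(√87)]·[ℚ(√87):ℚ] = 2·2 = 4

[ℚ(√87, √74)/ℚ] = 4


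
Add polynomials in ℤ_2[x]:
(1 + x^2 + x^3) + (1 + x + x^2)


Add coefficients mod 2:
x^0: 1 + 1 = 0 (mod 2)
x^1: 0 + 1 = 1 (mod 2)
x^2: 1 + 1 = 0 (mod 2)
x^3: 1 + 0 = 1 (mod 2)
Result: x + x^3

f + g = x + x^3


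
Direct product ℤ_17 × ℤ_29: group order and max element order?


|ℤ_17 × ℤ_29| = 17 × 29 = 493
Max element order = lcm(17,29) = 493
Cyclic? Yes (gcd=1)

|ℤ_17×ℤ_29| = 493, max element order = 493


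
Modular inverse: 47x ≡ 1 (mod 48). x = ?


Use the extended Euclidean algorithm to write 1 = 47·s + 48·t; then s mod 48 is the inverse.
Euclidean algorithm:
  47 = 0·48 + 47
  48 = 1·47 + 1
  47 = 47·1 + 0
gcd(47,48) = 1
Back-substitution gives: 47·(-1) + 48·(1) = 1
So 47⁻¹ ≡ -1 ≡ 47 (mod 48)
Check: 47 × 47 = 2209 ≡ 1 (mod 48) ✓

47⁻¹ ≡ 47 (mod 48)


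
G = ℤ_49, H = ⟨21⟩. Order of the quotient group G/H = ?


|⟨21⟩| = n / gcd(21, 49) = 49 / 7 = 7
H is normal (ℤ_49 is abelian).
|G/H| = |G| / |H| = 49 / 7 = 7

|G/H| = 7


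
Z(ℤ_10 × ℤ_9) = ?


Z(G) = {g ∈ G | gx = xg for all x ∈ G}
Direct product of abelian groups is abelian, so Z(G) = G

Z(ℤ_10 × ℤ_9) = ℤ_10 × ℤ_9


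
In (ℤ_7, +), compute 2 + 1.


Operation: addition mod 7
2 + 1 = (a + b) mod 7 with a = 2, b = 1

2 + 1 = 3


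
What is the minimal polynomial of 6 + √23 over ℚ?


Let α = 6 + √23. Then α - 6 = √23, so (α - 6)² = 23, giving α² - 12α + 13 = 0. Degree 2 and α ∉ ℚ, so this is the minimal polynomial.

Minimal polynomial: x² - 12x + 13


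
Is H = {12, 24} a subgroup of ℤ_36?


Subgroup test for H = {12, 24} in (ℤ_36, +):
(1) 0 ∈ H? No
(2) Closure: for all a,b ∈ H, (a+b) mod 36 ∈ H? No  [counterexample: 12 + 24 = 0 ∉ H]
(3) Inverses: for all a ∈ H, -a mod 36 ∈ H? Yes

No, H is not a subgroup of ℤ_36


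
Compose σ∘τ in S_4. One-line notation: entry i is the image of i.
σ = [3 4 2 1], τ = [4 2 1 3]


σ∘τ: apply τ first, then σ
1 →τ 4 →σ 1
2 →τ 2 →σ 4
3 →τ 1 →σ 3
4 →τ 3 →σ 2

σ∘τ = [1 4 3 2]


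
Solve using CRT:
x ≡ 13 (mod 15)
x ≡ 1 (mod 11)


m₁ = 15, m₂ = 11, gcd = 1, so CRT applies. M = m₁·m₂ = 165
Let M₁ = M/m₁ = 11, M₂ = M/m₂ = 15
Find y₁ ≡ M₁⁻¹ (mod m₁): 11⁻¹ ≡ 11 (mod 15)
Find y₂ ≡ M₂⁻¹ (mod m₂): 15⁻¹ ≡ 3 (mod 11)
x = a₁·M₁·y₁ + a₂·M₂·y₂ = 13·11·11 + 1·15·3 = 1618
Reduce mod 165: x ≡ 133
Check: 133 mod 15 = 13 ✓, 133 mod 11 = 1 ✓

x ≡ 133 (mod 165)


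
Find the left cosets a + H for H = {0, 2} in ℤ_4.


H = {0, 2}, |H| = 2
Number of cosets = |G|/|H| = 4/2 = 2
0 + H = {0, 2}
1 + H = {1, 3}

Cosets: 0+H={0,2}; 1+H={1,3}


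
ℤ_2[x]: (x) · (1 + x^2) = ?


Expand and collect like terms; reduce coefficients mod 2:
x^0: 0·1 = 0 ≡ 0 (mod 2)
x^1: 0·0 + 1·1 = 1 ≡ 1 (mod 2)
x^2: 0·1 + 1·0 = 0 ≡ 0 (mod 2)
x^3: 1·1 = 1 ≡ 1 (mod 2)
Result: x + x^3

f · g = x + x^3


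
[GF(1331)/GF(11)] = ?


GF(1331) = GF(11^3), so the extension degree is 3

[GF(1331)/GF(11)] = 3


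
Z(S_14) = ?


Z(G) = {g ∈ G | gx = xg for all x ∈ G}
S_n is non-abelian for n ≥ 3; Z(S_14) is trivial

Z(S_14) = {e}


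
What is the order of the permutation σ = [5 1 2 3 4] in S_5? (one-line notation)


Cycle decomposition: (1 5 4 3 2)
Cycle lengths: 5
Order = lcm(5) = 5

ord(σ) = 5


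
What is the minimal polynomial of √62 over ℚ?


√62 satisfies x² - 62 = 0, irreducible over ℚ since 62 is squarefree

Minimal polynomial: x² - 62


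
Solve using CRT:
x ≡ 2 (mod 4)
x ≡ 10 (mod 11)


m₁ = 4, m₂ = 11, gcd = 1, so CRT applies. M = m₁·m₂ = 44
Let M₁ = M/m₁ = 11, M₂ = M/m₂ = 4
Find y₁ ≡ M₁⁻¹ (mod m₁): 11⁻¹ ≡ 3 (mod 4)
Find y₂ ≡ M₂⁻¹ (mod m₂): 4⁻¹ ≡ 3 (mod 11)
x = a₁·M₁·y₁ + a₂·M₂·y₂ = 2·11·3 + 10·4·3 = 186
Reduce mod 44: x ≡ 10
Check: 10 mod 4 = 2 ✓, 10 mod 11 = 10 ✓

x ≡ 10 (mod 44)


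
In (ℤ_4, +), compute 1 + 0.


Operation: addition mod 4
1 + 0 = (a + b) mod 4 with a = 1, b = 0

1 + 0 = 1


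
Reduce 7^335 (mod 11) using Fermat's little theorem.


Fermat's little theorem: if p is prime and gcd(a,p)=1, then a^(p-1) ≡ 1 (mod p)
p = 11 is prime, gcd(7,11) = 1
Reduce exponent: 335 mod 10 = 5
So 7^335 ≡ 7^5 (mod 11)
7^5 mod 11 = 10

7^335 ≡ 10 (mod 11)


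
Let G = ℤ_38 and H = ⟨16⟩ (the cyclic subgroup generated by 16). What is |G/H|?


|⟨16⟩| = n / gcd(16, 38) = 38 / 2 = 19
H is normal (ℤ_38 is abelian).
|G/H| = |G| / |H| = 38 / 19 = 2

|G/H| = 2


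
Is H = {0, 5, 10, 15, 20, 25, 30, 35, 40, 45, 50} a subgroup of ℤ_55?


Subgroup test for H = {0, 5, 10, 15, 20, 25, 30, 35, 40, 45, 50} in (ℤ_55, +):
(1) 0 ∈ H? Yes
(2) Closure: for all a,b ∈ H, (a+b) mod 55 ∈ H? Yes
(3) Inverses: for all a ∈ H, -a mod 55 ∈ H? Yes

Yes, H is a subgroup of ℤ_55


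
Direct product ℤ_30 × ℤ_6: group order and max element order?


|ℤ_30 × ℤ_6| = 30 × 6 = 180
Max element order = lcm(30,6) = 30
Cyclic? No (gcd=6)

|ℤ_30×ℤ_6| = 180, max element order = 30


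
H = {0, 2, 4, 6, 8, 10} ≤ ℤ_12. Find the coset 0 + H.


0 + H = {0 + h (mod 12) : h ∈ H}
0+0=0, 0+2=2, 0+4=4, 0+6=6, 0+8=8, 0+10=10

0 + H = {0, 2, 4, 6, 8, 10}


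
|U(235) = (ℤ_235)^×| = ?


U(n) is the group of units mod n; |U(n)| = φ(n)
|U(235)| = φ(235) = 184

|U(235) = (ℤ_235)^×| = 184


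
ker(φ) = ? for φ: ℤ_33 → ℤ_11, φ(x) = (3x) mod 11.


Kernel = preimage of identity
ker(φ) = {x ∈ ℤ_33 : 3x ≡ 0 (mod 11)}. Since 11 | 33, φ is well-defined. The kernel is the cyclic subgroup ⟨11⟩ of ℤ_33 (order 3), i.e. {0, 11, 22}

ker(φ) = {0, 11, 22}


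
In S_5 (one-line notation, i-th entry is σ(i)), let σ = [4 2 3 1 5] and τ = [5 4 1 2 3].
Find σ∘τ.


σ∘τ: apply τ first, then σ
1 →τ 5 →σ 5
2 →τ 4 →σ 1
3 →τ 1 →σ 4
4 →τ 2 →σ 2
5 →τ 3 →σ 3

σ∘τ = [5 1 4 2 3]


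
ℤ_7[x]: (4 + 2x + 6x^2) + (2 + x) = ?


Add coefficients mod 7:
x^0: 4 + 2 = 6 (mod 7)
x^1: 2 + 1 = 3 (mod 7)
x^2: 6 + 0 = 6 (mod 7)
Result: 6 + 3x + 6x^2

f + g = 6 + 3x + 6x^2


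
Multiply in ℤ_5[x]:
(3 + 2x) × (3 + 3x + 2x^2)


Expand and collect like terms; reduce coefficients mod 5:
x^0: 3·3 = 9 ≡ 4 (mod 5)
x^1: 3·3 + 2·3 = 15 ≡ 0 (mod 5)
x^2: 3·2 + 2·3 = 12 ≡ 2 (mod 5)
x^3: 2·2 = 4 ≡ 4 (mod 5)
Result: 4 + 2x^2 + 4x^3

f · g = 4 + 2x^2 + 4x^3


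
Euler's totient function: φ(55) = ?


Factor n: 55 = 5 × 11
φ(n) = n · ∏(1 - 1/p) over distinct primes p | n
φ(55) = 55 · (1 - 1/5) · (1 - 1/11) = 40

φ(55) = 40


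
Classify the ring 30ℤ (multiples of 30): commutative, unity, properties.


30ℤ is a commutative ring under +,× but has no multiplicative identity (1 ∉ 30ℤ); it has no zero divisors, but without unity it is not an integral domain
Commutative: Yes
Integral domain: No
Has unity: No

30ℤ (multiples of 30): Commutative=Yes, Unity=No


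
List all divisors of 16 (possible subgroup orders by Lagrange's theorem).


Lagrange's theorem: |H| divides |G|
|G| = 16
Divisors of 16: 1, 2, 4, 8, 16

Possible subgroup orders: {1, 2, 4, 8, 16}


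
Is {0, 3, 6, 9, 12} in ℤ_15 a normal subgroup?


H = {0, 3, 6, 9, 12} in ℤ_15
ℤ_15 is abelian; every subgroup of an abelian group is normal

Yes, normal subgroup


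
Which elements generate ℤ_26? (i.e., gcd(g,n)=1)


g generates ℤ_n iff gcd(g,n) = 1
Prime factors of 26: 2, 13
Generators are g ∈ {1,...,25} not divisible by any of these primes.
Generators: {1, 3, 5, 7, 9, 11, 15, 17, 19, 21, 23, 25}
Number of generators = φ(26) = 12

Generators of ℤ_26 = {1, 3, 5, 7, 9, 11, 15, 17, 19, 21, 23, 25}


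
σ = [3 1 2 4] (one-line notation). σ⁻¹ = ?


To find σ⁻¹, swap domain and range:
σ(1) = 3 → σ⁻¹(3) = 1
σ(2) = 1 → σ⁻¹(1) = 2
σ(3) = 2 → σ⁻¹(2) = 3
σ(4) = 4 → σ⁻¹(4) = 4

σ⁻¹ = [2 3 1 4]


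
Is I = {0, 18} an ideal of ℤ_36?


Check ideal conditions for I = {0, 18} in ℤ_36:
(1) I is an additive subgroup? Yes
(2) For r ∈ ℤ_36 and a ∈ I: r·a ∈ I? Yes

Yes, I is an ideal of ℤ_36


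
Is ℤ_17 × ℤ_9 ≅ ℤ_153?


Comparing ℤ_17 × ℤ_9 and ℤ_153:
gcd(17,9) = 1, so ℤ_17 × ℤ_9 ≅ ℤ_153 (CRT)

Yes, ℤ_17 × ℤ_9 ≅ ℤ_153


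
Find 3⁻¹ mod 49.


Use the extended Euclidean algorithm to write 1 = 3·s + 49·t; then s mod 49 is the inverse.
Euclidean algorithm:
  3 = 0·49 + 3
  49 = 16·3 + 1
  3 = 3·1 + 0
gcd(3,49) = 1
Back-substitution gives: 3·(-16) + 49·(1) = 1
So 3⁻¹ ≡ -16 ≡ 33 (mod 49)
Check: 3 × 33 = 99 ≡ 1 (mod 49) ✓

3⁻¹ ≡ 33 (mod 49)


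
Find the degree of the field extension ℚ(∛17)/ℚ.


∛17 has minimal polynomial x³ - 17 (irreducible over ℚ since 17 is not a perfect cube)

[ℚ(∛17)/ℚ] = 3


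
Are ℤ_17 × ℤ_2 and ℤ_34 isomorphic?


Comparing ℤ_17 × ℤ_2 and ℤ_34:
gcd(17,2) = 1, so ℤ_17 × ℤ_2 ≅ ℤ_34 (CRT)

Yes, ℤ_17 × ℤ_2 ≅ ℤ_34


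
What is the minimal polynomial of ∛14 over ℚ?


∛14 satisfies x³ - 14 = 0, irreducible over ℚ (no rational root; 14 is not a perfect cube)

Minimal polynomial: x³ - 14


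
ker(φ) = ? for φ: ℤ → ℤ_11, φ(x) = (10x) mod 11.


Kernel = preimage of identity
ker(φ) = {x ∈ ℤ : 10x ≡ 0 (mod 11)}. gcd(10,11) = 1, so 10x ≡ 0 (mod 11) ⟺ x ≡ 0 (mod 11/1 = 11). Hence ker(φ) = 11ℤ

ker(φ) = 11ℤ


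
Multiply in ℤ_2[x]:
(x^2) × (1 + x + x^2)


Expand and collect like terms; reduce coefficients mod 2:
x^0: 0·1 = 0 ≡ 0 (mod 2)
x^1: 0·1 + 0·1 = 0 ≡ 0 (mod 2)
x^2: 0·1 + 0·1 + 1·1 = 1 ≡ 1 (mod 2)
x^3: 0·1 + 1·1 = 1 ≡ 1 (mod 2)
x^4: 1·1 = 1 ≡ 1 (mod 2)
Result: x^2 + x^3 + x^4

f · g = x^2 + x^3 + x^4


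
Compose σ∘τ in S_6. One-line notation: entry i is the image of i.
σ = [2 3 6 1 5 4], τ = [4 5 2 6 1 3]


σ∘τ: apply τ first, then σ
1 →τ 4 →σ 1
2 →τ 5 →σ 5
3 →τ 2 →σ 3
4 →τ 6 →σ 4
5 →τ 1 →σ 2
6 →τ 3 →σ 6

σ∘τ = [1 5 3 4 2 6]


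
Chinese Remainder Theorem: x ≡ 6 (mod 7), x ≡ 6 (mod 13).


m₁ = 7, m₂ = 13, gcd = 1, so CRT applies. M = m₁·m₂ = 91
Let M₁ = M/m₁ = 13, M₂ = M/m₂ = 7
Find y₁ ≡ M₁⁻¹ (mod m₁): 13⁻¹ ≡ 6 (mod 7)
Find y₂ ≡ M₂⁻¹ (mod m₂): 7⁻¹ ≡ 2 (mod 13)
x = a₁·M₁·y₁ + a₂·M₂·y₂ = 6·13·6 + 6·7·2 = 552
Reduce mod 91: x ≡ 6
Check: 6 mod 7 = 6 ✓, 6 mod 13 = 6 ✓

x ≡ 6 (mod 91)
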